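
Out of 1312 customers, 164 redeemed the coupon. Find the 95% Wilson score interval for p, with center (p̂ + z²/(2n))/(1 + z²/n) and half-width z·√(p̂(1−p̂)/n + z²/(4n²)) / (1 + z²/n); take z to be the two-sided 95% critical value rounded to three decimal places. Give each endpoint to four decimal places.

p̂ = 164/1312 = 0.12500; z = 1.960, so z² = 3.841600.
1 + z²/n = 1.002928.
Center = (0.12500 + 0.001464)/1.002928 = 0.12609.
Radicand: p̂(1−p̂)/n + z²/(4n²) = 0.000083365 + 0.000000558 = 0.000083923.
Half-width = 1.960·√0.000083923/1.002928 = 0.01790.
So the interval runs from 0.1082 to 0.1440.

(0.1082, 0.1440)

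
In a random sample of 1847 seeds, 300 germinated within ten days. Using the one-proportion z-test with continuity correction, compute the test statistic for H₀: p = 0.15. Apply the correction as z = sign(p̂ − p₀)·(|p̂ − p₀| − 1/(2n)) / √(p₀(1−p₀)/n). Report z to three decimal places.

Sample proportion p̂ = 300/1847 = 0.16243. p̂ − p₀ = 0.012426.
1/(2n) = 0.000271.
Corrected numerator: |0.012426| − 0.000271 = 0.012155.
Null standard error: √(0.15·0.85/1847) = √0.000069031 = 0.008308.
z = +0.012155/0.008308 = 1.463.

z = 1.463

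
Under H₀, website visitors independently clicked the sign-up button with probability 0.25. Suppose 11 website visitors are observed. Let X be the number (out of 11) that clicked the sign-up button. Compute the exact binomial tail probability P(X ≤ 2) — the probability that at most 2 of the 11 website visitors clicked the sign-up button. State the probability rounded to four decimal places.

P = 0.4552

X is binomial with n = 11 and p = 0.25.
P(X ≤ 2) = C(11,0)·0.25^0·0.75^11 + C(11,1)·0.25^1·0.75^10 + C(11,2)·0.25^2·0.75^9.
= 0.042235 + 0.154862 + 0.258104 = 0.4552.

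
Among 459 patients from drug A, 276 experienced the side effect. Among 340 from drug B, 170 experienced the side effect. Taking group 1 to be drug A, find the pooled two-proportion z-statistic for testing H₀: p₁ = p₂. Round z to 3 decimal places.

z = 2.851

p̂₁ = 276/459 = 0.60131, p̂₂ = 170/340 = 0.50000.
Pooling: p̂ = 446/799 = 0.55820.
SE = √[p̂(1−p̂)(1/n₁+1/n₂)] = √[0.55820·0.44180·(1/459+1/340)] ≈ 0.035533.
z = 0.10131/0.035533 = 2.851.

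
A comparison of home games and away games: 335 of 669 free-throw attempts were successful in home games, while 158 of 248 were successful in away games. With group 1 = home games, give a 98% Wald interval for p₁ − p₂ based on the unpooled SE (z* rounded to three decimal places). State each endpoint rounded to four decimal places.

p̂₁ = 0.50075, p̂₂ = 0.63710, so the observed difference is -0.13635.
Unpooled SE = √(p̂₁(1−p̂₁)/n₁ + p̂₂(1−p̂₂)/n₂) = √(0.000373691 + 0.000932276) = 0.036138.
For 98% confidence, z* = 2.326. Margin of error = 0.08406.
So the interval runs from -0.2204 to -0.0523.

(-0.2204, -0.0523)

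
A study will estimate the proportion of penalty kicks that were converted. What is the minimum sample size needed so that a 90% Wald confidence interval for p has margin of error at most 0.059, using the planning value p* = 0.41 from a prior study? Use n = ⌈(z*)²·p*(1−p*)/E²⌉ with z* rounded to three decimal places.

n = 189

For 90% confidence, z* = 1.645.
p*(1−p*) = 0.41·0.59 = 0.2419.
(z*)²·p*(1−p*)/E² = 2.706025·0.2419/0.003481 = 188.046.
⌈188.046⌉ = 189.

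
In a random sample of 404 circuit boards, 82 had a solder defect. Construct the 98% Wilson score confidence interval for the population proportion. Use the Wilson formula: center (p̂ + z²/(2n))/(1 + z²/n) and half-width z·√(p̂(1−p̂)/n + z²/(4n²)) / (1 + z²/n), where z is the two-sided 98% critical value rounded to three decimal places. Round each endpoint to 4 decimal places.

(0.1605, 0.2533)

Here p̂ = 82/404 = 0.20297 and z = 2.326 (z² = 5.410276).
Denominator 1 + z²/n = 1 + 5.410276/404 = 1.013392.
Center = (0.20297 + 0.006696)/1.013392 = 0.20690.
Radicand: p̂(1−p̂)/n + z²/(4n²) = 0.000400429 + 0.000008287 = 0.000408716.
Half-width = 2.326·√0.000408716/1.013392 = 0.04640.
So the interval runs from 0.1605 to 0.2533.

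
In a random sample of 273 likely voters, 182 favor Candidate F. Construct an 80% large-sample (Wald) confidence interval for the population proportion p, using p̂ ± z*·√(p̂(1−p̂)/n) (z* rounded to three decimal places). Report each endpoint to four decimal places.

(0.6301, 0.7032)

Sample proportion p̂ = 182/273 = 0.66667.
SE(p̂) = √(0.66667·0.33333/273) = 0.028531.
For 80% confidence, z* = 1.282.
Margin = 1.282·0.028531 = 0.03658.
So the interval runs from 0.6301 to 0.7032.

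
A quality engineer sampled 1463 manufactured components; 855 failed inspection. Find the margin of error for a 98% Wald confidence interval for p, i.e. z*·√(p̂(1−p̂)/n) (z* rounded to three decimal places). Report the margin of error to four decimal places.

With x = 855 successes in n = 1463, p̂ = 0.58442.
SE = √(p̂(1−p̂)/n) = √(0.242874/1463) = 0.012885.
z* = 2.326 at the 98% level.
ME = 2.326·0.012885 = 0.0300.

ME = 0.0300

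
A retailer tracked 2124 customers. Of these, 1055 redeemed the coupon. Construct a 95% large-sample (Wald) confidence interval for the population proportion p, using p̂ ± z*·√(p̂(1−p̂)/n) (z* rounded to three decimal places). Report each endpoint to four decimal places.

(0.4754, 0.5180)

The sample proportion is 1055/2124 = 0.49670.
Standard error of p̂: √(0.249989/2124) = √0.000117697 = 0.010849.
For 95% confidence, z* = 1.960.
Margin = 1.960·0.010849 = 0.02126.
Interval: 0.49670 ± 0.02126 → (0.4754, 0.5180).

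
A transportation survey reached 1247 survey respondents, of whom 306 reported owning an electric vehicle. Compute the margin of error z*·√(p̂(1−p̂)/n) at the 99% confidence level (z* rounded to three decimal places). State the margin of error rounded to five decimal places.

p̂ = 306/1247 = 0.24539.
SE = √(p̂(1−p̂)/n) = √(0.185173/1247) = 0.012186.
The 99% critical value is z* = 2.576.
ME = 2.576·0.012186 = 0.03139.

ME = 0.03139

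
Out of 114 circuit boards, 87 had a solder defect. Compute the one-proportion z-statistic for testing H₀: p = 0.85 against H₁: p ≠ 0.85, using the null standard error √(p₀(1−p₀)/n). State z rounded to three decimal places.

z = -2.597

With x = 87 successes in n = 114, p̂ = 0.76316.
SE₀ = √(0.85·0.15/114) = 0.033443.
Test statistic: z = -0.08684/0.033443 = -2.597.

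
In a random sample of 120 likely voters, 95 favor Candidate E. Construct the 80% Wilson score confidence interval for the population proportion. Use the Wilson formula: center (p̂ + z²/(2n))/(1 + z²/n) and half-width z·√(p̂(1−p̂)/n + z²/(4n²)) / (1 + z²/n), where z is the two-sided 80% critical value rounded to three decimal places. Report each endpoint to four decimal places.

p̂ = 95/120 = 0.79167; z = 1.282, so z² = 1.643524.
1 + z²/n = 1.013696.
Center = (0.79167 + 0.006848)/1.013696 = 0.78773.
Radicand: p̂(1−p̂)/n + z²/(4n²) = 0.001374421 + 0.000028533 = 0.001402954.
Half-width = z·√(radicand)/denom = 1.282·0.037456/1.013696 = 0.04737.
So the interval runs from 0.7404 to 0.8351.

(0.7404, 0.8351)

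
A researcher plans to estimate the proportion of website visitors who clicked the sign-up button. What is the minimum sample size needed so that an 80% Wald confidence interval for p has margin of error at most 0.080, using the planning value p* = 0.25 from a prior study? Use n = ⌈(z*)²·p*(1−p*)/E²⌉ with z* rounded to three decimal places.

z* = 1.282 at the 80% level.
p*(1−p*) = 0.25·0.75 = 0.1875.
(z*)²·p*(1−p*)/E² = 1.643524·0.1875/0.006400 = 48.150.
Rounding up, n = 49.

n = 49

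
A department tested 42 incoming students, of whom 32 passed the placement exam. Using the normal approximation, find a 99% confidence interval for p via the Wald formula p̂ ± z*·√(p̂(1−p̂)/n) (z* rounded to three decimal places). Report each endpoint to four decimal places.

(0.5926, 0.9312)

The sample proportion is 32/42 = 0.76190.
SE = √(p̂(1−p̂)/n) = √(0.181406/42) = 0.065721.
The 99% critical value is z* = 2.576.
Margin = 2.576·0.065721 = 0.16930.
CI: 0.76190 ± 0.16930 = (0.5926, 0.9312).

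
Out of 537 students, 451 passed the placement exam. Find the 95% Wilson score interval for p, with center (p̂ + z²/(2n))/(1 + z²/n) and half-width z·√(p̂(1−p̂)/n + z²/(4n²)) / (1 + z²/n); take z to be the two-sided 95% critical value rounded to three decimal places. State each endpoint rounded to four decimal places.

p̂ = 451/537 = 0.83985; z = 1.960, so z² = 3.841600.
Denominator 1 + z²/n = 1 + 3.841600/537 = 1.007154.
Center = (0.83985 + 0.003577)/1.007154 = 0.83744.
Radicand: p̂(1−p̂)/n + z²/(4n²) = 0.000250468 + 0.000003330 = 0.000253798.
Half-width = 1.960·√0.000253798/1.007154 = 0.03100.
So the interval runs from 0.8064 to 0.8684.

(0.8064, 0.8684)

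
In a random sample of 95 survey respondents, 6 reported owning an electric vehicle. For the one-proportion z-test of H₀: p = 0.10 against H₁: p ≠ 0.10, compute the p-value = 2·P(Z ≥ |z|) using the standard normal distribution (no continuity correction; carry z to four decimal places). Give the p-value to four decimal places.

p-value = 0.2313

p̂ = 6/95 = 0.06316.
SE₀ = √(0.10·0.90/95) = 0.030779.
Test statistic (full precision, shown to 4 dp): z = (6/95 − 0.10)/SE₀ ≈ -1.1970.
From the standard normal, 2·P(Z ≥ |z|) = 0.2313.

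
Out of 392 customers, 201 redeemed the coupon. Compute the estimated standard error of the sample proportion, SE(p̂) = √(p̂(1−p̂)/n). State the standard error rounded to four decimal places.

Sample proportion p̂ = 201/392 = 0.51276.
p̂(1−p̂) = 0.249837.
Dividing by n and taking the root: √0.000637339 = 0.0252.

SE = 0.0252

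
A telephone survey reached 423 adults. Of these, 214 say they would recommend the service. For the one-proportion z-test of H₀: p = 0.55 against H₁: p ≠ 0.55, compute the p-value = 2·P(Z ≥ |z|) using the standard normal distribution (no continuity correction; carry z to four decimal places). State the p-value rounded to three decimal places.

p-value = 0.068

p̂ = 214/423 = 0.50591.
Null standard error: √(0.55·0.45/423) = √0.000585106 = 0.024189.
Test statistic (full precision, shown to 4 dp): z = (214/423 − 0.55)/SE₀ ≈ -1.8227.
p-value = 2·P(Z ≥ |z|) with z = -1.8227 → 0.068.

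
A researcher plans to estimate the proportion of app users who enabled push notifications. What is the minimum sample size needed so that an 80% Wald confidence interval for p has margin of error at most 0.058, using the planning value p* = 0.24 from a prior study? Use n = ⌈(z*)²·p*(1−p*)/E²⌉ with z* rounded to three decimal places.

z* = 1.282 at the 80% level.
p*(1−p*) = 0.24·0.76 = 0.1824.
Required n before rounding: 1.643524 × 0.1824 / 0.058² = 89.114.
Rounding up, n = 90.

n = 90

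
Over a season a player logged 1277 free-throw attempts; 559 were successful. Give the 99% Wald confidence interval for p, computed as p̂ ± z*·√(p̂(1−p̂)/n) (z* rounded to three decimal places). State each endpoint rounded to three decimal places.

(0.402, 0.474)

With x = 559 successes in n = 1277, p̂ = 0.43774.
Standard error of p̂: √(0.246124/1277) = √0.000192736 = 0.013883.
For 99% confidence, z* = 2.576.
Margin of error: 2.576 × 0.013883 = 0.03576.
Interval: 0.43774 ± 0.03576 → (0.402, 0.474).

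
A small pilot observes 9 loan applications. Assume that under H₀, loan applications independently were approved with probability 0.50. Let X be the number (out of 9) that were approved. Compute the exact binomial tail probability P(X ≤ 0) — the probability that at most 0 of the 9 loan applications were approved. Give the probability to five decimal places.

P = 0.00195

X is binomial with n = 9 and p = 0.50.
P(X ≤ 0) = C(9,0)·0.50^0·0.50^9.
= 0.001953 = 0.00195.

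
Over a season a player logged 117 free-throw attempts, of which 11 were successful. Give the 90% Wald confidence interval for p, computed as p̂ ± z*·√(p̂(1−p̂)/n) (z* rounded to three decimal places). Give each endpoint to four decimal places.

(0.0496, 0.1384)

p̂ = 11/117 = 0.09402.
SE = √(p̂(1−p̂)/n) = √(0.085178/117) = 0.026982.
The 90% critical value is z* = 1.645.
Margin of error: 1.645 × 0.026982 = 0.04439.
CI: 0.09402 ± 0.04439 = (0.0496, 0.1384).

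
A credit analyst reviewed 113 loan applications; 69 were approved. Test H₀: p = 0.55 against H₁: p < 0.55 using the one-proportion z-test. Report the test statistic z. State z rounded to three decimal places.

z = 1.295

With x = 69 successes in n = 113, p̂ = 0.61062.
Under H₀, SE = √(p₀(1−p₀)/n) = √(0.55·0.45/113) = √0.002190265 = 0.046800.
Test statistic: z = 0.06062/0.046800 = 1.295.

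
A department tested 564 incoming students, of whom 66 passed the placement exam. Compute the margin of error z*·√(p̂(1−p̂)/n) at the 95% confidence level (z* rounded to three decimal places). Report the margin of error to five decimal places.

Sample proportion p̂ = 66/564 = 0.11702.
SE(p̂) = √(0.11702·0.88298/564) = 0.013535.
z* = 1.960 at the 95% level.
Margin of error = z*·SE = 1.960 × 0.013535 = 0.02653.

ME = 0.02653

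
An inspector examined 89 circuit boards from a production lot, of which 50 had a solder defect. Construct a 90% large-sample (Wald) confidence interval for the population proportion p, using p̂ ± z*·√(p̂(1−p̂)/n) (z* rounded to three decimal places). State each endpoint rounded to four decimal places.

(0.4753, 0.6483)

The sample proportion is 50/89 = 0.56180.
Standard error of p̂: √(0.246181/89) = √0.002766079 = 0.052594.
z* = 1.645 at the 90% level.
Margin = 1.645·0.052594 = 0.08652.
Interval: 0.56180 ± 0.08652 → (0.4753, 0.6483).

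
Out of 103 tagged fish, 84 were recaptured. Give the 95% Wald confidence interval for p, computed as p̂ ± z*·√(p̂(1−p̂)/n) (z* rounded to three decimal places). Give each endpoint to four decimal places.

With x = 84 successes in n = 103, p̂ = 0.81553.
SE(p̂) = √(0.81553·0.18447/103) = 0.038217.
For 95% confidence, z* = 1.960.
Margin of error: 1.960 × 0.038217 = 0.07491.
So the interval runs from 0.7406 to 0.8904.

(0.7406, 0.8904)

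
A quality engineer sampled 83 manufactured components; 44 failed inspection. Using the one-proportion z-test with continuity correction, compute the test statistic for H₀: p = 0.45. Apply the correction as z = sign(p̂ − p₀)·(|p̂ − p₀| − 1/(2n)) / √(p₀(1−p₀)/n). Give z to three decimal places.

The sample proportion is 44/83 = 0.53012. p̂ − p₀ = 0.080120.
Continuity correction 1/(2n) = 1/166 = 0.006024.
Corrected numerator: |0.080120| − 0.006024 = 0.074096.
Under H₀, SE = √(p₀(1−p₀)/n) = √(0.45·0.55/83) = √0.002981928 = 0.054607.
z = +0.074096/0.054607 = 1.357.

z = 1.357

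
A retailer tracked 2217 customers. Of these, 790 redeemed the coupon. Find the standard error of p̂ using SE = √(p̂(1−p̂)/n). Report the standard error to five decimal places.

SE = 0.01017

Sample proportion p̂ = 790/2217 = 0.35634.
p̂(1−p̂) = 0.229362.
SE = √(0.229362/2217) = 0.01017.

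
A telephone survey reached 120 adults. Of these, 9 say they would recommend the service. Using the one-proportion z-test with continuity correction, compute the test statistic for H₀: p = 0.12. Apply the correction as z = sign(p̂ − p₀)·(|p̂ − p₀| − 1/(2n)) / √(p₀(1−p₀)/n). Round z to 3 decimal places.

p̂ = 9/120 = 0.07500. p̂ − p₀ = -0.045000.
1/(2n) = 0.004167.
Corrected numerator: |-0.045000| − 0.004167 = 0.040833.
SE₀ = √(0.12·0.88/120) = 0.029665.
z = −0.040833/0.029665 = -1.376.

z = -1.376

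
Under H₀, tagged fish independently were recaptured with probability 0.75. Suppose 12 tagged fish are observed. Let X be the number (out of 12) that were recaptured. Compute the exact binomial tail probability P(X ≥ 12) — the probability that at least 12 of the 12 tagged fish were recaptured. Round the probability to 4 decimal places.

P = 0.0317

X is binomial with n = 12 and p = 0.75.
P(X ≥ 12) = C(12,12)·0.75^12·0.25^0.
= 0.031676 = 0.0317.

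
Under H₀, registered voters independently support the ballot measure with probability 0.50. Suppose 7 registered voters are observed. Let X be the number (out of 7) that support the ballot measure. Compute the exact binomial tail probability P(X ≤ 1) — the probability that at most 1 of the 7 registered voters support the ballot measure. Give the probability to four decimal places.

X ~ Binomial(n=7, p=0.50).
P(X ≤ 1) = C(7,0)·0.50^0·0.50^7 + C(7,1)·0.50^1·0.50^6.
= 0.007812 + 0.054688 = 0.0625.

P = 0.0625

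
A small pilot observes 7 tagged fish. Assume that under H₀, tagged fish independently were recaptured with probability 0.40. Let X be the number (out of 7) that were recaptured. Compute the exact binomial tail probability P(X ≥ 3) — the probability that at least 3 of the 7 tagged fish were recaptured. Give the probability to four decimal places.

X ~ Binomial(n=7, p=0.40).
P(X ≥ 3) = Σ_{j=3}^{7} C(7,j)·0.40^j·0.60^{7−j}.
= 0.290304 + 0.193536 + 0.077414 + 0.017203 + 0.001638 = 0.5801.

P = 0.5801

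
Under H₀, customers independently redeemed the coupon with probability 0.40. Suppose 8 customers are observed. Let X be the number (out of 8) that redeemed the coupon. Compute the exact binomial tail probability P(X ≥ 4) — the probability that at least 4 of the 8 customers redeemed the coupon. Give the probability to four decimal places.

X ~ Binomial(n=8, p=0.40).
P(X ≥ 4) = Σ_{j=4}^{8} C(8,j)·0.40^j·0.60^{8−j}.
= 0.232243 + 0.123863 + 0.041288 + 0.007864 + 0.000655 = 0.4059.

P = 0.4059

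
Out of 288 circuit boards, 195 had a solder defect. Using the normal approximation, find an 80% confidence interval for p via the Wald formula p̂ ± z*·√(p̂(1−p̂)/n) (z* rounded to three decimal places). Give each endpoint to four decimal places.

p̂ = 195/288 = 0.67708.
SE(p̂) = √(0.67708·0.32292/288) = 0.027553.
The 80% critical value is z* = 1.282.
Margin = 1.282·0.027553 = 0.03532.
CI: 0.67708 ± 0.03532 = (0.6418, 0.7124).

(0.6418, 0.7124)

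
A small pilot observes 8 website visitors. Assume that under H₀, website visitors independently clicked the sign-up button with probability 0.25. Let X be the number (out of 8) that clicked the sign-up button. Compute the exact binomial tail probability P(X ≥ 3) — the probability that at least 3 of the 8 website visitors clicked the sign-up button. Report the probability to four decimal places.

P = 0.3215

X is binomial with n = 8 and p = 0.25.
P(X ≥ 3) = Σ_{j=3}^{8} C(8,j)·0.25^j·0.75^{8−j}.
= 0.207642 + 0.086517 + 0.023071 + 0.003845 + 0.000366 + 0.000015 = 0.3215.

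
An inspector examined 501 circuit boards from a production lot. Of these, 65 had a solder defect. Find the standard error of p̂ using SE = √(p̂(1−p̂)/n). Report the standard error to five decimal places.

p̂ = 65/501 = 0.12974.
p̂(1−p̂) = 0.12974·0.87026 = 0.112908.
SE = √(0.112908/501) = 0.01501.

SE = 0.01501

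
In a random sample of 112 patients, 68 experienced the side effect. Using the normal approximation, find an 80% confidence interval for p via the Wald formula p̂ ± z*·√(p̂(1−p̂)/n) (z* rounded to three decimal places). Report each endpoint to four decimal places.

With x = 68 successes in n = 112, p̂ = 0.60714.
SE(p̂) = √(0.60714·0.39286/112) = 0.046148.
For 80% confidence, z* = 1.282.
Margin of error: 1.282 × 0.046148 = 0.05916.
So the interval runs from 0.5480 to 0.6663.

(0.5480, 0.6663)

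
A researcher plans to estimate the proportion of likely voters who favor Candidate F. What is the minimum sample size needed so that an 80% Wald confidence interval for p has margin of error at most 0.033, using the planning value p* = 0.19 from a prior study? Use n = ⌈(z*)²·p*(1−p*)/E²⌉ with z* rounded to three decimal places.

z* = 1.282 at the 80% level.
p*(1−p*) = 0.1539.
(z*)²·p*(1−p*)/E² = 1.643524·0.1539/0.001089 = 232.267.
Rounding up, n = 233.

n = 233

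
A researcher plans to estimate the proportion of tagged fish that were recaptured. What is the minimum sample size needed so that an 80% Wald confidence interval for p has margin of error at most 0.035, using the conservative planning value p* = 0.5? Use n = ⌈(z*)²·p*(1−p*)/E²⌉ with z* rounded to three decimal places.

The 80% critical value is z* = 1.282.
p*(1−p*) = 0.2500.
(z*)²·p*(1−p*)/E² = 1.643524·0.2500/0.001225 = 335.413.
Rounding up, n = 336.

n = 336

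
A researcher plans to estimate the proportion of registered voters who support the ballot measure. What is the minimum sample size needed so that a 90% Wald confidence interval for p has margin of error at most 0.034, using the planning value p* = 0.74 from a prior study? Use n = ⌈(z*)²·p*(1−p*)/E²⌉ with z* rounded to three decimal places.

n = 451

The 90% critical value is z* = 1.645.
p*(1−p*) = 0.1924.
(z*)²·p*(1−p*)/E² = 2.706025·0.1924/0.001156 = 450.380.
⌈450.380⌉ = 451.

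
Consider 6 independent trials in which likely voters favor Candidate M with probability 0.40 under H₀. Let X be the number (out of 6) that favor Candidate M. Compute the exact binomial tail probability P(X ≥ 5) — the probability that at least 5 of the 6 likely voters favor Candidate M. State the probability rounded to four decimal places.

X is binomial with n = 6 and p = 0.40.
P(X ≥ 5) = C(6,5)·0.40^5·0.60^1 + C(6,6)·0.40^6·0.60^0.
= 0.036864 + 0.004096 = 0.0410.

P = 0.0410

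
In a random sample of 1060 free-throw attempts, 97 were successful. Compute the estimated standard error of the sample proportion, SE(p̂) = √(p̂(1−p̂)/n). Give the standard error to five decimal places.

p̂ = 97/1060 = 0.09151.
p̂(1−p̂) = 0.09151·0.90849 = 0.083136.
Dividing by n and taking the root: √0.000078430 = 0.00886.

SE = 0.00886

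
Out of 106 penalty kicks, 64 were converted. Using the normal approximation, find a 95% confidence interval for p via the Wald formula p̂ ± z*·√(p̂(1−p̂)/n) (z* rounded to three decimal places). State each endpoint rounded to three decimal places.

(0.511, 0.697)

p̂ = 64/106 = 0.60377.
Standard error of p̂: √(0.239231/106) = √0.002256897 = 0.047507.
For 95% confidence, z* = 1.960.
Margin = 1.960·0.047507 = 0.09311.
So the interval runs from 0.511 to 0.697.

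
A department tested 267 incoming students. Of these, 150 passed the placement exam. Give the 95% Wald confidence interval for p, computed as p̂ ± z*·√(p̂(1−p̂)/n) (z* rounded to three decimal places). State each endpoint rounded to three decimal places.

p̂ = 150/267 = 0.56180.
Standard error of p̂: √(0.246181/267) = √0.000922026 = 0.030365.
z* = 1.960 at the 95% level.
Margin = 1.960·0.030365 = 0.05952.
CI: 0.56180 ± 0.05952 = (0.502, 0.621).

(0.502, 0.621)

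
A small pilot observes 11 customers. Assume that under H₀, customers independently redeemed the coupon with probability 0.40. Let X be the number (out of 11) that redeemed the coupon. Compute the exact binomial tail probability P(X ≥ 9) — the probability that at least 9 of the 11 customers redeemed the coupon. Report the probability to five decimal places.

X ~ Binomial(n=11, p=0.40).
P(X ≥ 9) = C(11,9)·0.40^9·0.60^2 + C(11,10)·0.40^10·0.60^1 + C(11,11)·0.40^11·0.60^0.
= 0.005190 + 0.000692 + 0.000042 = 0.00592.

P = 0.00592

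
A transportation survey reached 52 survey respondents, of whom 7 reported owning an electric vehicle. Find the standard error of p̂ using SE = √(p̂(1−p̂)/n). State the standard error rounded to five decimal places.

SE = 0.04733

Sample proportion p̂ = 7/52 = 0.13462.
p̂(1−p̂) = 0.13462·0.86538 = 0.116497.
SE = √(0.116497/52) = 0.04733.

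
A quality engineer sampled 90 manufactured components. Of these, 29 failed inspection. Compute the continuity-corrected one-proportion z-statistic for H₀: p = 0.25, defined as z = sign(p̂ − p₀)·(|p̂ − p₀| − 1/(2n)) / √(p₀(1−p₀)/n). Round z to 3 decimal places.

z = 1.461

The sample proportion is 29/90 = 0.32222. p̂ − p₀ = 0.072222.
Continuity correction 1/(2n) = 1/180 = 0.005556.
Corrected numerator: |0.072222| − 0.005556 = 0.066666.
Null standard error: √(0.25·0.75/90) = √0.002083333 = 0.045644.
z = (+)0.066666/0.045644 = 1.461.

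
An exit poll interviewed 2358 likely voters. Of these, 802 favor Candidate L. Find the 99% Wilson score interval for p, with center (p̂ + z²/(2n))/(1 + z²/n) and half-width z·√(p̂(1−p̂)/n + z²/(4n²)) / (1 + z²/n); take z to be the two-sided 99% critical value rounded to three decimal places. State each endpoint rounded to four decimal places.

Here p̂ = 802/2358 = 0.34012 and z = 2.576 (z² = 6.635776).
1 + z²/n = 1.002814.
Adjusted center: (0.34012 + z²/(2n))/1.002814 = 0.34057.
Radicand: p̂(1−p̂)/n + z²/(4n²) = 0.000095182 + 0.000000298 = 0.000095480.
Half-width = 2.576·√0.000095480/1.002814 = 0.02510.
Interval: 0.34057 ± 0.02510 → (0.3155, 0.3657).

(0.3155, 0.3657)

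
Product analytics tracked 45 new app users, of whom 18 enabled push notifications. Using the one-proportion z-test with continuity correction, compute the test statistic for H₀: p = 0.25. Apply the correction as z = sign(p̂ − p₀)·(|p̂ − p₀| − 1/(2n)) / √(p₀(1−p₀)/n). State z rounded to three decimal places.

z = 2.152

Sample proportion p̂ = 18/45 = 0.40000. p̂ − p₀ = 0.150000.
1/(2n) = 0.011111.
Corrected numerator: |0.150000| − 0.011111 = 0.138889.
Under H₀, SE = √(p₀(1−p₀)/n) = √(0.25·0.75/45) = √0.004166667 = 0.064550.
z = +0.138889/0.064550 = 2.152.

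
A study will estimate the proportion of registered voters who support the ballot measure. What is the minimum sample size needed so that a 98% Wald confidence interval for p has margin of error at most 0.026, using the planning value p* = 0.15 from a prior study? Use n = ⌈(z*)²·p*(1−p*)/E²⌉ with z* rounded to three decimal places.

n = 1021

For 98% confidence, z* = 2.326.
p*(1−p*) = 0.15·0.85 = 0.1275.
(z*)²·p*(1−p*)/E² = 5.410276·0.1275/0.000676 = 1020.429.
Rounding up, n = 1021.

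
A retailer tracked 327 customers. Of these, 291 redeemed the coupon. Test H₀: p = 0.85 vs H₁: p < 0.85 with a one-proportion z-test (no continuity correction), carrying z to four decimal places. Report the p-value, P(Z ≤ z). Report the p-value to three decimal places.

With x = 291 successes in n = 327, p̂ = 0.88991.
Under H₀, SE = √(p₀(1−p₀)/n) = √(0.85·0.15/327) = √0.000389908 = 0.019746.
Test statistic (full precision, shown to 4 dp): z = (291/327 − 0.85)/SE₀ ≈ 2.0211.
From the standard normal, P(Z ≤ z) = 0.978.

p-value = 0.978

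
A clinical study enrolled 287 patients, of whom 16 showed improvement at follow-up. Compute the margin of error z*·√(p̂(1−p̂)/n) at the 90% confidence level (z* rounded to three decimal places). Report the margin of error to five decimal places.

ME = 0.02228

With x = 16 successes in n = 287, p̂ = 0.05575.
SE = √(p̂(1−p̂)/n) = √(0.052641/287) = 0.013543.
z* = 1.645 at the 90% level.
ME = 1.645·0.013543 = 0.02228.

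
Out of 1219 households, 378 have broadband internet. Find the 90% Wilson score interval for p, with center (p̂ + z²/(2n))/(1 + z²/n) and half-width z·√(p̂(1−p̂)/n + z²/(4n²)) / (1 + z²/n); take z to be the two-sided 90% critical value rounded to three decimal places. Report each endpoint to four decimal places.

(0.2887, 0.3323)

Here p̂ = 378/1219 = 0.31009 and z = 1.645 (z² = 2.706025).
Denominator 1 + z²/n = 1 + 2.706025/1219 = 1.002220.
Center = (0.31009 + 0.001110)/1.002220 = 0.31051.
Radicand: p̂(1−p̂)/n + z²/(4n²) = 0.000175500 + 0.000000455 = 0.000175955.
Half-width = z·√(radicand)/denom = 1.645·0.013265/1.002220 = 0.02177.
So the interval runs from 0.2887 to 0.3323.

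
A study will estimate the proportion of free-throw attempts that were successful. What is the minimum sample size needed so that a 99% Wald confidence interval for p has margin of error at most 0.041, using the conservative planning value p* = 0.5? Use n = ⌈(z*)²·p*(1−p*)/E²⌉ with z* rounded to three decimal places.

n = 987

The 99% critical value is z* = 2.576.
p*(1−p*) = 0.2500.
Required n before rounding: 6.635776 × 0.2500 / 0.041² = 986.879.
Rounding up, n = 987.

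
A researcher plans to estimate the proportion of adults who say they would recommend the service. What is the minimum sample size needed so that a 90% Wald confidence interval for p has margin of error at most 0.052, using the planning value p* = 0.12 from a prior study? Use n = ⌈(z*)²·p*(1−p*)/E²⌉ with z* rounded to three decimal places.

n = 106

The 90% critical value is z* = 1.645.
p*(1−p*) = 0.1056.
Required n before rounding: 2.706025 × 0.1056 / 0.052² = 105.679.
⌈105.679⌉ = 106.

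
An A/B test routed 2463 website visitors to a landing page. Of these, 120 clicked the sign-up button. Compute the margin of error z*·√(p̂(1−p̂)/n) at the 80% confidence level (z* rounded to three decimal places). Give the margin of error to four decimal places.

With x = 120 successes in n = 2463, p̂ = 0.04872.
SE(p̂) = √(0.04872·0.95128/2463) = 0.004338.
The 80% critical value is z* = 1.282.
Margin of error = z*·SE = 1.282 × 0.004338 = 0.0056.

ME = 0.0056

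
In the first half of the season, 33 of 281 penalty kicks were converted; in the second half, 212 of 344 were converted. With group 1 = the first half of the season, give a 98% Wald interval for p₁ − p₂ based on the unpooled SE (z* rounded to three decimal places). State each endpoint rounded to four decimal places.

p̂₁ = 33/281 = 0.11744, p̂₂ = 212/344 = 0.61628; p̂₁ − p̂₂ = -0.49884.
SE = √(0.000368847 + 0.000687439) = √0.001056286 = 0.032501.
For 98% confidence, z* = 2.326. Margin of error = 0.07560.
So the interval runs from -0.5744 to -0.4232.

(-0.5744, -0.4232)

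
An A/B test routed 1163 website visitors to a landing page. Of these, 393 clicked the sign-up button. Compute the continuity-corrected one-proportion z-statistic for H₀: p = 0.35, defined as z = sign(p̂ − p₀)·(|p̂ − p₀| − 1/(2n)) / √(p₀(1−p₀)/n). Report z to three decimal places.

z = -0.833

Sample proportion p̂ = 393/1163 = 0.33792. p̂ − p₀ = -0.012081.
Continuity correction 1/(2n) = 1/2326 = 0.000430.
Corrected numerator: |-0.012081| − 0.000430 = 0.011651.
Null standard error: √(0.35·0.65/1163) = √0.000195615 = 0.013986.
z = (−)0.011651/0.013986 = -0.833.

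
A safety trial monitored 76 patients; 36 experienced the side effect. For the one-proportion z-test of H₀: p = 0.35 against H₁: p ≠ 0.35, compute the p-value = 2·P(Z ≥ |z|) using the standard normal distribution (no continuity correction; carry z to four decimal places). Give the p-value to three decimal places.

Sample proportion p̂ = 36/76 = 0.47368.
Null standard error: √(0.35·0.65/76) = √0.002993421 = 0.054712.
Test statistic (full precision, shown to 4 dp): z = (36/76 − 0.35)/SE₀ ≈ 2.2606.
From the standard normal, 2·P(Z ≥ |z|) = 0.024.

p-value = 0.024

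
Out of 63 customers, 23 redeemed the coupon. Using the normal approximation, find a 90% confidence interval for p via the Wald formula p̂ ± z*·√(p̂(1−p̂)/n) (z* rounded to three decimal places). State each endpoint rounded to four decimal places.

With x = 23 successes in n = 63, p̂ = 0.36508.
SE = √(p̂(1−p̂)/n) = √(0.231796/63) = 0.060657.
For 90% confidence, z* = 1.645.
Margin = 1.645·0.060657 = 0.09978.
CI: 0.36508 ± 0.09978 = (0.2653, 0.4649).

(0.2653, 0.4649)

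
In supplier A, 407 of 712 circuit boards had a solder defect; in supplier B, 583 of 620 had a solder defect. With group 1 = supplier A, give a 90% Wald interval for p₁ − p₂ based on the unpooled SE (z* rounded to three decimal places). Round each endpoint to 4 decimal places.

p̂₁ = 0.57163, p̂₂ = 0.94032, so the observed difference is -0.36869.
Unpooled SE = √(p̂₁(1−p̂₁)/n₁ + p̂₂(1−p̂₂)/n₂) = √(0.000343917 + 0.000090510) = 0.020843.
The 90% critical value is z* = 1.645. Margin of error = 0.03429.
So the interval runs from -0.4030 to -0.3344.

(-0.4030, -0.3344)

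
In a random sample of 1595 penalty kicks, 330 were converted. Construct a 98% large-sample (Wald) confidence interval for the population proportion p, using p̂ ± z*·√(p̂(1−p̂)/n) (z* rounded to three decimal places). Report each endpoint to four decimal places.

(0.1833, 0.2305)

The sample proportion is 330/1595 = 0.20690.
SE = √(p̂(1−p̂)/n) = √(0.164090/1595) = 0.010143.
z* = 2.326 at the 98% level.
Margin = 2.326·0.010143 = 0.02359.
Interval: 0.20690 ± 0.02359 → (0.1833, 0.2305).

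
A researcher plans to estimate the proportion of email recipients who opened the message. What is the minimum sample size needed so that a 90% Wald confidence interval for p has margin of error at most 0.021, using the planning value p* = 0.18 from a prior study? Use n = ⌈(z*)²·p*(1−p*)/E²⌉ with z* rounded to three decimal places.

n = 906

z* = 1.645 at the 90% level.
p*(1−p*) = 0.18·0.82 = 0.1476.
(z*)²·p*(1−p*)/E² = 2.706025·0.1476/0.000441 = 905.690.
⌈905.690⌉ = 906.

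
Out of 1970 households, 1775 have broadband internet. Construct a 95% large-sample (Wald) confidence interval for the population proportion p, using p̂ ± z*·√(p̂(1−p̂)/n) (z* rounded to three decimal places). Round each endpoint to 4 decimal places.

With x = 1775 successes in n = 1970, p̂ = 0.90102.
SE = √(p̂(1−p̂)/n) = √(0.089187/1970) = 0.006728.
For 95% confidence, z* = 1.960.
Margin = 1.960·0.006728 = 0.01319.
So the interval runs from 0.8878 to 0.9142.

(0.8878, 0.9142)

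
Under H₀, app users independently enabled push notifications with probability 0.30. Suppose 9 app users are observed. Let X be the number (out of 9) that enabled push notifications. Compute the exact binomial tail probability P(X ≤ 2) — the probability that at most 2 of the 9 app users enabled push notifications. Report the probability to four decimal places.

P = 0.4628

X ~ Binomial(n=9, p=0.30).
P(X ≤ 2) = C(9,0)·0.30^0·0.70^9 + C(9,1)·0.30^1·0.70^8 + C(9,2)·0.30^2·0.70^7.
= 0.040354 + 0.155650 + 0.266828 = 0.4628.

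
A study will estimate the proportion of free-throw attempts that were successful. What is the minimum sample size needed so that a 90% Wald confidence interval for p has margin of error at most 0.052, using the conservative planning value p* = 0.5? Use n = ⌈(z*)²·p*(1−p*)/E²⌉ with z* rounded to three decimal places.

n = 251

For 90% confidence, z* = 1.645.
p*(1−p*) = 0.2500.
(z*)²·p*(1−p*)/E² = 2.706025·0.2500/0.002704 = 250.187.
⌈250.187⌉ = 251.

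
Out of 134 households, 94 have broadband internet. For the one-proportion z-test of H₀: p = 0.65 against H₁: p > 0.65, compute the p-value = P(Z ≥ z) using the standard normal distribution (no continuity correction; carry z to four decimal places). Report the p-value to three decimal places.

p-value = 0.106

The sample proportion is 94/134 = 0.70149.
SE₀ = √(0.65·0.35/134) = 0.041204.
Test statistic (full precision, shown to 4 dp): z = (94/134 − 0.65)/SE₀ ≈ 1.2497.
From the standard normal, P(Z ≥ z) = 0.106.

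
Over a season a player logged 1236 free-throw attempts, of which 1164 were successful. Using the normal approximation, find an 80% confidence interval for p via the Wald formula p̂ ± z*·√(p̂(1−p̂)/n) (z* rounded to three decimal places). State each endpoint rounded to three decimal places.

(0.933, 0.950)

With x = 1164 successes in n = 1236, p̂ = 0.94175.
Standard error of p̂: √(0.054859/1236) = √0.000044384 = 0.006662.
z* = 1.282 at the 80% level.
Margin = 1.282·0.006662 = 0.00854.
Interval: 0.94175 ± 0.00854 → (0.933, 0.950).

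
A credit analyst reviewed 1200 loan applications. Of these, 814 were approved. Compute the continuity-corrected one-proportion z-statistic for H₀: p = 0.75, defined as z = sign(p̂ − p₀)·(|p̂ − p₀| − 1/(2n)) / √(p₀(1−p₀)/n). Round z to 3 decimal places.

The sample proportion is 814/1200 = 0.67833. p̂ − p₀ = -0.071667.
Continuity correction 1/(2n) = 1/2400 = 0.000417.
Corrected numerator: |-0.071667| − 0.000417 = 0.071250.
SE₀ = √(0.75·0.25/1200) = 0.012500.
z = (−)0.071250/0.012500 = -5.700.

z = -5.700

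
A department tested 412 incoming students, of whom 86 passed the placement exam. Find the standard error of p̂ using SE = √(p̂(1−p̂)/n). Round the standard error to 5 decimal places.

p̂ = 86/412 = 0.20874.
p̂(1−p̂) = 0.20874·0.79126 = 0.165168.
SE = √(0.165168/412) = √0.000400893 = 0.02002.

SE = 0.02002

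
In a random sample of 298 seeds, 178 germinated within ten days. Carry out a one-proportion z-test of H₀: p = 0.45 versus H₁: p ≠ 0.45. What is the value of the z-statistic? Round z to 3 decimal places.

p̂ = 178/298 = 0.59732.
Under H₀, SE = √(p₀(1−p₀)/n) = √(0.45·0.55/298) = √0.000830537 = 0.028819.
Test statistic: z = 0.14732/0.028819 = 5.112.

z = 5.112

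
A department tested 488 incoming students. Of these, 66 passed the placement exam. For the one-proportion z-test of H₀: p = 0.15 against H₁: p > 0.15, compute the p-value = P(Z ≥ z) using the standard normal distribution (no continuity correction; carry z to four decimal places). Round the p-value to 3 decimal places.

p-value = 0.819

p̂ = 66/488 = 0.13525.
SE₀ = √(0.15·0.85/488) = 0.016164.
Test statistic (full precision, shown to 4 dp): z = (66/488 − 0.15)/SE₀ ≈ -0.9128.
p-value = P(Z ≥ z) with z = -0.9128 → 0.819.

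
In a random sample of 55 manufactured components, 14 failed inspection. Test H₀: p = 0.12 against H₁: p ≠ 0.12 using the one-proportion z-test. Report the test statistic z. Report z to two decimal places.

The sample proportion is 14/55 = 0.25455.
SE₀ = √(0.12·0.88/55) = 0.043818.
z = (0.25455 − 0.12)/0.043818 = 0.13455/0.043818 = 3.07.

z = 3.07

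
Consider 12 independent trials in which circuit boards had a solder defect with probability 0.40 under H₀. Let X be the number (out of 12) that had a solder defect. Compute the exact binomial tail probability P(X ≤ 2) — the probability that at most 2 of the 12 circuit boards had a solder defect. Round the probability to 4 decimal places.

X is binomial with n = 12 and p = 0.40.
P(X ≤ 2) = C(12,0)·0.40^0·0.60^12 + C(12,1)·0.40^1·0.60^11 + C(12,2)·0.40^2·0.60^10.
= 0.002177 + 0.017414 + 0.063852 = 0.0834.

P = 0.0834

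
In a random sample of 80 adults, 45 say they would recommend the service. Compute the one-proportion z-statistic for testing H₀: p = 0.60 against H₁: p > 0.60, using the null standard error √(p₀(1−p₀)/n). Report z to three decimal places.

With x = 45 successes in n = 80, p̂ = 0.56250.
SE₀ = √(0.60·0.40/80) = 0.054772.
z = (0.56250 − 0.60)/0.054772 = -0.03750/0.054772 = -0.685.

z = -0.685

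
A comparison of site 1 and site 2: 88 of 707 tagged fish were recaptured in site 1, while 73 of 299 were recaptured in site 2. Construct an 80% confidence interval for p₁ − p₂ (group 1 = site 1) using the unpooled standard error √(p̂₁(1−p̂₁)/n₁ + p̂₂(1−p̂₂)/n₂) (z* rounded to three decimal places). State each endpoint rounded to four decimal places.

p̂₁ = 88/707 = 0.12447, p̂₂ = 73/299 = 0.24415; p̂₁ − p̂₂ = -0.11968.
SE = √(0.000154140 + 0.000617188) = √0.000771328 = 0.027773.
z* = 1.282 at the 80% level. Margin of error = 0.03560.
CI: -0.11968 ± 0.03560 = (-0.1553, -0.0841).

(-0.1553, -0.0841)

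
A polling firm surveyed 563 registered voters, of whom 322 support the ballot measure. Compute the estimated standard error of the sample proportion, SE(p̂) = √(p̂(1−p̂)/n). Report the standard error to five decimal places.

p̂ = 322/563 = 0.57194.
p̂(1−p̂) = 0.57194·0.42806 = 0.244825.
Dividing by n and taking the root: √0.000434858 = 0.02085.

SE = 0.02085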